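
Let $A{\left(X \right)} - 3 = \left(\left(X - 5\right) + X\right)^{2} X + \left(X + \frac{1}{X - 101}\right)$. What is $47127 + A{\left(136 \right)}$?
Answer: $\frac{340989951}{35} \approx 9.7426 \cdot 10^{6}$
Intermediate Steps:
$A{\left(X \right)} = 3 + X + \frac{1}{-101 + X} + X \left(-5 + 2 X\right)^{2}$ ($A{\left(X \right)} = 3 + \left(\left(\left(X - 5\right) + X\right)^{2} X + \left(X + \frac{1}{X - 101}\right)\right) = 3 + \left(\left(\left(X - 5\right) + X\right)^{2} X + \left(X + \frac{1}{-101 + X}\right)\right) = 3 + \left(\left(\left(-5 + X\right) + X\right)^{2} X + \left(X + \frac{1}{-101 + X}\right)\right) = 3 + \left(\left(-5 + 2 X\right)^{2} X + \left(X + \frac{1}{-101 + X}\right)\right) = 3 + \left(X \left(-5 + 2 X\right)^{2} + \left(X + \frac{1}{-101 + X}\right)\right) = 3 + \left(X + \frac{1}{-101 + X} + X \left(-5 + 2 X\right)^{2}\right) = 3 + X + \frac{1}{-101 + X} + X \left(-5 + 2 X\right)^{2}$)
$47127 + A{\left(136 \right)} = 47127 + \frac{-302 - 356728 - 424 \cdot 136^{3} + 4 \cdot 136^{4} + 2046 \cdot 136^{2}}{-101 + 136} = 47127 + \frac{-302 - 356728 - 1066553344 + 4 \cdot 342102016 + 2046 \cdot 18496}{35} = 47127 + \frac{-302 - 356728 - 1066553344 + 1368408064 + 37842816}{35} = 47127 + \frac{1}{35} \cdot 339340506 = 47127 + \frac{339340506}{35} = \frac{340989951}{35}$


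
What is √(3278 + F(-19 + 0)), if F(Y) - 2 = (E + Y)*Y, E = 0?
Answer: √3641 ≈ 60.341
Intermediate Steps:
F(Y) = 2 + Y² (F(Y) = 2 + (0 + Y)*Y = 2 + Y*Y = 2 + Y²)
√(3278 + F(-19 + 0)) = √(3278 + (2 + (-19 + 0)²)) = √(3278 + (2 + (-19)²)) = √(3278 + (2 + 361)) = √(3278 + 363) = √3641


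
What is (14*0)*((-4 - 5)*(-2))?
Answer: 0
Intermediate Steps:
(14*0)*((-4 - 5)*(-2)) = 0*(-9*(-2)) = 0*18 = 0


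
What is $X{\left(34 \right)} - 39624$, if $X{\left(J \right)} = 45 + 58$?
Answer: $-39521$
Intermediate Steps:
$X{\left(J \right)} = 103$
$X{\left(34 \right)} - 39624 = 103 - 39624 = -39521$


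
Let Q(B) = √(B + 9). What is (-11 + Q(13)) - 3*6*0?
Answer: -11 + √22 ≈ -6.3096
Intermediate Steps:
Q(B) = √(9 + B)
(-11 + Q(13)) - 3*6*0 = (-11 + √(9 + 13)) - 3*6*0 = (-11 + √22) - 18*0 = (-11 + √22) + 0 = -11 + √22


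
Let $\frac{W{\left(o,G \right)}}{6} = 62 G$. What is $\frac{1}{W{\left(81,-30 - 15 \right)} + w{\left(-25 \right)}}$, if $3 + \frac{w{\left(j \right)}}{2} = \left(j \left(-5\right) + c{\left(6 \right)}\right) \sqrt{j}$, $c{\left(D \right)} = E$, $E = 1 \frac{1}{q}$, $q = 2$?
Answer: $- \frac{16746}{282003541} - \frac{1255 i}{282003541} \approx -5.9382 \cdot 10^{-5} - 4.4503 \cdot 10^{-6} i$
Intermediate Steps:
$E = \frac{1}{2}$ ($E = 1 \cdot \frac{1}{2} = \frac{1}{2} \approx 0.5$)
$c{\left(D \right)} = \frac{1}{2}$
$W{\left(o,G \right)} = 372 G$ ($W{\left(o,G \right)} = 6 \cdot 62 G = 372 G$)
$w{\left(j \right)} = -6 + 2 \sqrt{j} \left(\frac{1}{2} - 5 j\right)$ ($w{\left(j \right)} = -6 + 2 \left(j \left(-5\right) + \frac{1}{2}\right) \sqrt{j} = -6 + 2 \left(- 5 j + \frac{1}{2}\right) \sqrt{j} = -6 + 2 \left(\frac{1}{2} - 5 j\right) \sqrt{j} = -6 + 2 \sqrt{j} \left(\frac{1}{2} - 5 j\right)$)
$\frac{1}{W{\left(81,-30 - 15 \right)} + w{\left(-25 \right)}} = \frac{1}{372 \left(-30 - 15\right) - \left(6 - 1250 i - 5 i\right)} = \frac{1}{372 \left(-30 - 15\right) - \left(6 - 5 i + 10 \left(-125\right) i\right)} = \frac{1}{372 \left(-45\right) + \left(-6 + 5 i + 1250 i\right)} = \frac{1}{-16740 - \left(6 - 1255 i\right)} = \frac{1}{-16746 + 1255 i} = \frac{-16746 - 1255 i}{282003541}$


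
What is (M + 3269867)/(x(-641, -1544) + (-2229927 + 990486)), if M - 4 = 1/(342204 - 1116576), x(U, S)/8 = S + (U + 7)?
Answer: -2532096546011/973281063780 ≈ -2.6016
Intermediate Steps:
x(U, S) = 56 + 8*S + 8*U (x(U, S) = 8*(S + (U + 7)) = 8*(S + (7 + U)) = 8*(7 + S + U) = 56 + 8*S + 8*U)
M = 3097487/774372 (M = 4 + 1/(342204 - 1116576) = 4 + 1/(-774372) = 4 - 1/774372 = 3097487/774372 ≈ 4.0000)
(M + 3269867)/(x(-641, -1544) + (-2229927 + 990486)) = (3097487/774372 + 3269867)/((56 + 8*(-1544) + 8*(-641)) + (-2229927 + 990486)) = 2532096546011/(774372*((56 - 12352 - 5128) - 1239441)) = 2532096546011/(774372*(-17424 - 1239441)) = (2532096546011/774372)/(-1256865) = (2532096546011/774372)*(-1/1256865) = -2532096546011/973281063780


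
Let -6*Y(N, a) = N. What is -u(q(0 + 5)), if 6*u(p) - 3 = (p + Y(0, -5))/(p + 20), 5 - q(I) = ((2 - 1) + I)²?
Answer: -32/33 ≈ -0.96970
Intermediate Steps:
Y(N, a) = -N/6
q(I) = 5 - (1 + I)² (q(I) = 5 - ((2 - 1) + I)² = 5 - (1 + I)²)
u(p) = ½ + p/(6*(20 + p)) (u(p) = ½ + ((p - ⅙*0)/(p + 20))/6 = ½ + ((p + 0)/(20 + p))/6 = ½ + (p/(20 + p))/6 = ½ + p/(6*(20 + p)))
-u(q(0 + 5)) = -2*(15 + (5 - (1 + (0 + 5))²))/(3*(20 + (5 - (1 + (0 + 5))²))) = -2*(15 + (5 - (1 + 5)²))/(3*(20 + (5 - (1 + 5)²))) = -2*(15 + (5 - 1*6²))/(3*(20 + (5 - 1*6²))) = -2*(15 + (5 - 1*36))/(3*(20 + (5 - 1*36))) = -2*(15 + (5 - 36))/(3*(20 + (5 - 36))) = -2*(15 - 31)/(3*(20 - 31)) = -2*(-16)/(3*(-11)) = -2*(-1)*(-16)/(3*11) = -1*32/33 = -32/33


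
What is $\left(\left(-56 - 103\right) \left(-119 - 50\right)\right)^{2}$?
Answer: $722050641$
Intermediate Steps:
$\left(\left(-56 - 103\right) \left(-119 - 50\right)\right)^{2} = \left(\left(-159\right) \left(-169\right)\right)^{2} = 26871^{2} = 722050641$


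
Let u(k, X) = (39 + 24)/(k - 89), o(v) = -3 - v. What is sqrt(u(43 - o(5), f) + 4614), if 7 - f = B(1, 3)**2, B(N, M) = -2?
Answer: sqrt(6660222)/38 ≈ 67.914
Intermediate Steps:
f = 3 (f = 7 - 1*(-2)**2 = 7 - 1*4 = 7 - 4 = 3)
u(k, X) = 63/(-89 + k)
sqrt(u(43 - o(5), f) + 4614) = sqrt(63/(-89 + (43 - (-3 - 1*5))) + 4614) = sqrt(63/(-89 + (43 - (-3 - 5))) + 4614) = sqrt(63/(-89 + (43 - 1*(-8))) + 4614) = sqrt(63/(-89 + (43 + 8)) + 4614) = sqrt(63/(-89 + 51) + 4614) = sqrt(63/(-38) + 4614) = sqrt(63*(-1/38) + 4614) = sqrt(-63/38 + 4614) = sqrt(175269/38) = sqrt(6660222)/38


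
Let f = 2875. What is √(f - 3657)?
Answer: I*√782 ≈ 27.964*I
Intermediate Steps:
√(f - 3657) = √(2875 - 3657) = √(-782) = I*√782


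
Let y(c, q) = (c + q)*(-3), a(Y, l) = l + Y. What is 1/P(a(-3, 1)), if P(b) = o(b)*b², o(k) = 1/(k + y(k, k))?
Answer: 5/2 ≈ 2.5000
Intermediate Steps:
a(Y, l) = Y + l
y(c, q) = -3*c - 3*q
o(k) = -1/(5*k) (o(k) = 1/(k + (-3*k - 3*k)) = 1/(k - 6*k) = 1/(-5*k) = -1/(5*k))
P(b) = -b/5 (P(b) = (-1/(5*b))*b² = -b/5)
1/P(a(-3, 1)) = 1/(-(-3 + 1)/5) = 1/(-⅕*(-2)) = 1/(⅖) = 5/2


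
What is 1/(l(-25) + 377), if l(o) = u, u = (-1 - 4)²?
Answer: 1/402 ≈ 0.0024876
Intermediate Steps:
u = 25 (u = (-5)² = 25)
l(o) = 25
1/(l(-25) + 377) = 1/(25 + 377) = 1/402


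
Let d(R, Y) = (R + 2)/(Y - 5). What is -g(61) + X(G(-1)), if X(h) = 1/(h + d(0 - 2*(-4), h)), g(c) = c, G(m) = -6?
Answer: -4647/76 ≈ -61.145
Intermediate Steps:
d(R, Y) = (2 + R)/(-5 + Y)
X(h) = 1/(h + 10/(-5 + h)) (X(h) = 1/(h + (2 + (0 - 2*(-4)))/(-5 + h)) = 1/(h + (2 + (0 + 8))/(-5 + h)) = 1/(h + (2 + 8)/(-5 + h)) = 1/(h + 10/(-5 + h)))
-g(61) + X(G(-1)) = -1*61 + (-5 - 6)/(10 - 6*(-5 - 6)) = -61 - 11/(10 - 6*(-11)) = -61 - 11/(10 + 66) = -61 - 11/76 = -4647/76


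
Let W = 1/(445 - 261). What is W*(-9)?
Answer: -9/184 ≈ -0.048913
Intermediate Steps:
W = 1/184 ≈ 0.0054348
W*(-9) = (1/184)*(-9) = -9/184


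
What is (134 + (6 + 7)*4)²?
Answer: 34596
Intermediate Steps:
(134 + (6 + 7)*4)² = (134 + 13*4)² = (134 + 52)² = 186² = 34596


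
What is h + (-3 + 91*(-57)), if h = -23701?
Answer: -28891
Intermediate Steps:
h + (-3 + 91*(-57)) = -23701 + (-3 + 91*(-57)) = -23701 + (-3 - 5187) = -23701 - 5190 = -28891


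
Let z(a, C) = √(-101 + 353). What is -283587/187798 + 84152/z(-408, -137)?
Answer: -283587/187798 + 42076*√7/21 ≈ 5299.6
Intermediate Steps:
z(a, C) = 6*√7 (z(a, C) = √252 = 6*√7)
-283587/187798 + 84152/z(-408, -137) = -283587/187798 + 84152/((6*√7)) = -283587*1/187798 + 84152*(√7/42) = -283587/187798 + 42076*√7/21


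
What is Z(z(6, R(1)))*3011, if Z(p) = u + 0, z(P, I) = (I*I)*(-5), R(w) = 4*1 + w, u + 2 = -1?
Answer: -9033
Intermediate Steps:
u = -3 (u = -2 - 1 = -3)
R(w) = 4 + w
z(P, I) = -5*I**2 (z(P, I) = I**2*(-5) = -5*I**2)
Z(p) = -3 (Z(p) = -3 + 0 = -3)
Z(z(6, R(1)))*3011 = -3*3011 = -9033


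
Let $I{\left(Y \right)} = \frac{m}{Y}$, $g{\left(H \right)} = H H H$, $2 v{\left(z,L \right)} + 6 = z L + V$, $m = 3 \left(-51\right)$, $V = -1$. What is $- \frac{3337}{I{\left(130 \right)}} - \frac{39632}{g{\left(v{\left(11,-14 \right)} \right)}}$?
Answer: $\frac{1810459540178}{638511993} \approx 2835.4$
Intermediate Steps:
$m = -153$
$v{\left(z,L \right)} = - \frac{7}{2} + \frac{L z}{2}$ ($v{\left(z,L \right)} = -3 + \frac{z L - 1}{2} = -3 + \frac{L z - 1}{2} = -3 + \frac{-1 + L z}{2} = -3 + \left(- \frac{1}{2} + \frac{L z}{2}\right) = - \frac{7}{2} + \frac{L z}{2}$)
$g{\left(H \right)} = H^{3}$ ($g{\left(H \right)} = H^{2} H = H^{3}$)
$I{\left(Y \right)} = - \frac{153}{Y}$
$- \frac{3337}{I{\left(130 \right)}} - \frac{39632}{g{\left(v{\left(11,-14 \right)} \right)}} = - \frac{3337}{\left(-153\right) \frac{1}{130}} - \frac{39632}{\left(- \frac{7}{2} + \frac{1}{2} \left(-14\right) 11\right)^{3}} = - \frac{3337}{\left(-153\right) \frac{1}{130}} - \frac{39632}{\left(- \frac{7}{2} - 77\right)^{3}} = - \frac{3337}{- \frac{153}{130}} - \frac{39632}{\left(- \frac{161}{2}\right)^{3}} = \left(-3337\right) \left(- \frac{130}{153}\right) - \frac{39632}{- \frac{4173281}{8}} = \frac{433810}{153} - - \frac{317056}{4173281} = \frac{433810}{153} + \frac{317056}{4173281} = \frac{1810459540178}{638511993}$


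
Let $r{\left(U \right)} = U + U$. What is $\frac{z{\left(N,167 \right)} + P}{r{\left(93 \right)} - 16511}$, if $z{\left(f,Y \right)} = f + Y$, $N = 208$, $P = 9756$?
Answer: $- \frac{10131}{16325} \approx -0.62058$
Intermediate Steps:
$r{\left(U \right)} = 2 U$
$z{\left(f,Y \right)} = Y + f$
$\frac{z{\left(N,167 \right)} + P}{r{\left(93 \right)} - 16511} = \frac{\left(167 + 208\right) + 9756}{2 \cdot 93 - 16511} = \frac{375 + 9756}{186 - 16511} = \frac{10131}{-16325} = 10131 \left(- \frac{1}{16325}\right) = - \frac{10131}{16325}$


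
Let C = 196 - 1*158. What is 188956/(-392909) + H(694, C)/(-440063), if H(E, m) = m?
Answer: -83167474770/172904713267 ≈ -0.48100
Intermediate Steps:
C = 38 (C = 196 - 158 = 38)
188956/(-392909) + H(694, C)/(-440063) = 188956/(-392909) + 38/(-440063) = 188956*(-1/392909) + 38*(-1/440063) = -188956/392909 - 38/440063 = -83167474770/172904713267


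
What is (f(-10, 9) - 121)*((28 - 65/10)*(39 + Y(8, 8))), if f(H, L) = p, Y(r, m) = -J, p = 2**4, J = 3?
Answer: -81270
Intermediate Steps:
p = 16
Y(r, m) = -3 (Y(r, m) = -1*3 = -3)
f(H, L) = 16
(f(-10, 9) - 121)*((28 - 65/10)*(39 + Y(8, 8))) = (16 - 121)*((28 - 65/10)*(39 - 3)) = -105*(28 - 65*1/10)*36 = -105*(28 - 13/2)*36 = -4515*36/2 = -105*774 = -81270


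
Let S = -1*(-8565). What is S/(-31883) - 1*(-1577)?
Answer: 50270926/31883 ≈ 1576.7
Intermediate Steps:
S = 8565
S/(-31883) - 1*(-1577) = 8565/(-31883) - 1*(-1577) = 8565*(-1/31883) + 1577 = -8565/31883 + 1577 = 50270926/31883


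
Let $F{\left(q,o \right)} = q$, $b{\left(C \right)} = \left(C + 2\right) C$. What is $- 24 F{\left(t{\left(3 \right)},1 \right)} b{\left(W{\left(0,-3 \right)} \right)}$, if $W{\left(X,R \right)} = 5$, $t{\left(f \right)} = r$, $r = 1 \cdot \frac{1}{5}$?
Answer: $-168$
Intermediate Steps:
$r = \frac{1}{5}$ ($r = 1 \cdot \frac{1}{5} = \frac{1}{5} \approx 0.2$)
$t{\left(f \right)} = \frac{1}{5}$
$b{\left(C \right)} = C \left(2 + C\right)$ ($b{\left(C \right)} = \left(2 + C\right) C = C \left(2 + C\right)$)
$- 24 F{\left(t{\left(3 \right)},1 \right)} b{\left(W{\left(0,-3 \right)} \right)} = \left(-24\right) \frac{1}{5} \cdot 5 \left(2 + 5\right) = - \frac{24 \cdot 5 \cdot 7}{5} = \left(- \frac{24}{5}\right) 35 = -168$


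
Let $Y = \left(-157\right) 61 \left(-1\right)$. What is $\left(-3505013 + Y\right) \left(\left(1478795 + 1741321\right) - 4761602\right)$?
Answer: $5388165657896$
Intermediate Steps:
$Y = 9577$ ($Y = \left(-9577\right) \left(-1\right) = 9577$)
$\left(-3505013 + Y\right) \left(\left(1478795 + 1741321\right) - 4761602\right) = \left(-3505013 + 9577\right) \left(\left(1478795 + 1741321\right) - 4761602\right) = - 3495436 \left(3220116 - 4761602\right) = \left(-3495436\right) \left(-1541486\right) = 5388165657896$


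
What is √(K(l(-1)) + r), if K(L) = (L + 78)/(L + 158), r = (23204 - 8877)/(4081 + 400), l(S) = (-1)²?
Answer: 22*√3874460802/712479 ≈ 1.9220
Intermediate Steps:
l(S) = 1
r = 14327/4481 ≈ 3.1973
K(L) = (78 + L)/(158 + L)
√(K(l(-1)) + r) = √((78 + 1)/(158 + 1) + 14327/4481) = √(79/159 + 14327/4481) = √(2631992/712479) = 22*√3874460802/712479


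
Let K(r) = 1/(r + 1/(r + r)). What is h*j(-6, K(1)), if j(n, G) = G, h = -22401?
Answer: -14934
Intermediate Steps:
K(r) = 1/(r + 1/(2*r))
h*j(-6, K(1)) = -44802/(1 + 2*1**2) = -44802/(1 + 2*1) = -44802/(1 + 2) = -44802/3 = -22401*2/3 = -14934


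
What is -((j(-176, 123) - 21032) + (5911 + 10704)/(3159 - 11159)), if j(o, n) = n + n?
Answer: 33260923/1600 ≈ 20788.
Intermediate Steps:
j(o, n) = 2*n
-((j(-176, 123) - 21032) + (5911 + 10704)/(3159 - 11159)) = -((2*123 - 21032) + (5911 + 10704)/(3159 - 11159)) = -((246 - 21032) + 16615/(-8000)) = -(-20786 + 16615*(-1/8000)) = -(-20786 - 3323/1600) = -1*(-33260923/1600) = 33260923/1600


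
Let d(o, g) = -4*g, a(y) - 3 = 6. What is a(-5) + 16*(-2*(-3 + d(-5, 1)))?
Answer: 233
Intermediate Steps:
a(y) = 9 (a(y) = 3 + 6 = 9)
a(-5) + 16*(-2*(-3 + d(-5, 1))) = 9 + 16*(-2*(-3 - 4*1)) = 9 + 16*(-2*(-3 - 4)) = 9 + 16*(-2*(-7)) = 9 + 16*14 = 9 + 224 = 233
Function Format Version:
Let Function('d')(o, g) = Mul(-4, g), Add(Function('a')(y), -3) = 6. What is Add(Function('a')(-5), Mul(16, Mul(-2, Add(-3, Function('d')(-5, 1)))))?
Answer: 233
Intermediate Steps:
Function('a')(y) = 9 (Function('a')(y) = Add(3, 6) = 9)
Add(Function('a')(-5), Mul(16, Mul(-2, Add(-3, Function('d')(-5, 1))))) = Add(9, Mul(16, Mul(-2, Add(-3, Mul(-4, 1))))) = Add(9, Mul(16, Mul(-2, Add(-3, -4)))) = Add(9, Mul(16, Mul(-2, -7))) = Add(9, Mul(16, 14)) = Add(9, 224) = 233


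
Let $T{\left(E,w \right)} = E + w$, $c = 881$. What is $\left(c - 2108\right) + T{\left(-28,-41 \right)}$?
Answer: $-1296$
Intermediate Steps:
$\left(c - 2108\right) + T{\left(-28,-41 \right)} = \left(881 - 2108\right) - 69 = -1227 - 69 = -1296$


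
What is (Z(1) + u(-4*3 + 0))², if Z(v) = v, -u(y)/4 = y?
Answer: 2401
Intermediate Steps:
u(y) = -4*y
(Z(1) + u(-4*3 + 0))² = (1 - 4*(-4*3 + 0))² = (1 - 4*(-12 + 0))² = (1 - 4*(-12))² = (1 + 48)² = 49² = 2401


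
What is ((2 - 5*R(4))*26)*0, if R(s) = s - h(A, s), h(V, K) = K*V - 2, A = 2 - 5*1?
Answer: 0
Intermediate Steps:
A = -3 (A = 2 - 5 = -3)
h(V, K) = -2 + K*V
R(s) = 2 + 4*s (R(s) = s - (-2 + s*(-3)) = s - (-2 - 3*s) = s + (2 + 3*s) = 2 + 4*s)
((2 - 5*R(4))*26)*0 = ((2 - 5*(2 + 4*4))*26)*0 = ((2 - 5*(2 + 16))*26)*0 = ((2 - 5*18)*26)*0 = ((2 - 90)*26)*0 = -88*26*0 = -2288*0 = 0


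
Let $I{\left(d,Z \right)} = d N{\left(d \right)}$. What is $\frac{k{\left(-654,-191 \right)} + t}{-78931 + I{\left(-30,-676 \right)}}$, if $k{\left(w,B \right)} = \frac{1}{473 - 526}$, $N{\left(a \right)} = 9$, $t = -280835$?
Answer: $\frac{14884256}{4197653} \approx 3.5459$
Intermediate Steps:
$I{\left(d,Z \right)} = 9 d$ ($I{\left(d,Z \right)} = d 9 = 9 d$)
$k{\left(w,B \right)} = - \frac{1}{53}$ ($k{\left(w,B \right)} = \frac{1}{-53} = - \frac{1}{53}$)
$\frac{k{\left(-654,-191 \right)} + t}{-78931 + I{\left(-30,-676 \right)}} = \frac{- \frac{1}{53} - 280835}{-78931 + 9 \left(-30\right)} = - \frac{14884256}{53 \left(-78931 - 270\right)} = - \frac{14884256}{53 \left(-79201\right)} = \left(- \frac{14884256}{53}\right) \left(- \frac{1}{79201}\right) = \frac{14884256}{4197653}$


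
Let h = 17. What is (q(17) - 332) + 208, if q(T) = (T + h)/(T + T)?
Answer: -123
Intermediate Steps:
q(T) = (17 + T)/(2*T) (q(T) = (T + 17)/(T + T) = (17 + T)/((2*T)) = (17 + T)*(1/(2*T)) = (17 + T)/(2*T))
(q(17) - 332) + 208 = ((1/2)*(17 + 17)/17 - 332) + 208 = ((1/2)*(1/17)*34 - 332) + 208 = (1 - 332) + 208 = -331 + 208 = -123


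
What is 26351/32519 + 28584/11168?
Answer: 152976383/45396524 ≈ 3.3698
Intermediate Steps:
26351/32519 + 28584/11168 = 26351*(1/32519) + 28584*(1/11168) = 26351/32519 + 3573/1396 = 152976383/45396524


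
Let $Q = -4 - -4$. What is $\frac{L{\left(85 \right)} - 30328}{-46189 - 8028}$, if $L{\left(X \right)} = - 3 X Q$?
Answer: $\frac{30328}{54217} \approx 0.55938$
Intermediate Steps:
$Q = 0$ ($Q = -4 + 4 = 0$)
$L{\left(X \right)} = 0$ ($L{\left(X \right)} = - 3 X 0 = 0$)
$\frac{L{\left(85 \right)} - 30328}{-46189 - 8028} = \frac{0 - 30328}{-46189 - 8028} = - \frac{30328}{-54217} = \left(-30328\right) \left(- \frac{1}{54217}\right) = \frac{30328}{54217}$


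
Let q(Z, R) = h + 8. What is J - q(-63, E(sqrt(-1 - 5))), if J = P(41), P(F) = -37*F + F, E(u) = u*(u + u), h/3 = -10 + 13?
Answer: -1493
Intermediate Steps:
h = 9 (h = 3*(-10 + 13) = 3*3 = 9)
E(u) = 2*u**2 (E(u) = u*(2*u) = 2*u**2)
q(Z, R) = 17 (q(Z, R) = 9 + 8 = 17)
P(F) = -36*F
J = -1476 (J = -36*41 = -1476)
J - q(-63, E(sqrt(-1 - 5))) = -1476 - 1*17 = -1476 - 17 = -1493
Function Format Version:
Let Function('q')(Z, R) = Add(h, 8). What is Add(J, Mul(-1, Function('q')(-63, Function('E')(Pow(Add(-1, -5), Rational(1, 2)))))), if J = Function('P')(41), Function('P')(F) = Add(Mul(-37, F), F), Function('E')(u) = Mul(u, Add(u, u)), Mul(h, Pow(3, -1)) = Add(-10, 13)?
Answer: -1493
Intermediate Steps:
h = 9 (h = Mul(3, Add(-10, 13)) = Mul(3, 3) = 9)
Function('E')(u) = Mul(2, Pow(u, 2)) (Function('E')(u) = Mul(u, Mul(2, u)) = Mul(2, Pow(u, 2)))
Function('q')(Z, R) = 17 (Function('q')(Z, R) = Add(9, 8) = 17)
Function('P')(F) = Mul(-36, F)
J = -1476 (J = Mul(-36, 41) = -1476)
Add(J, Mul(-1, Function('q')(-63, Function('E')(Pow(Add(-1, -5), Rational(1, 2)))))) = Add(-1476, Mul(-1, 17)) = Add(-1476, -17) = -1493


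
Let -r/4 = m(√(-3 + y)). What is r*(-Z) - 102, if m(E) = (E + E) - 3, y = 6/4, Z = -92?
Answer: 1002 - 368*I*√6 ≈ 1002.0 - 901.41*I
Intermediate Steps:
y = 3/2 (y = 6*(¼) = 3/2 ≈ 1.5000)
m(E) = -3 + 2*E (m(E) = 2*E - 3 = -3 + 2*E)
r = 12 - 4*I*√6 (r = -4*(-3 + 2*√(-3 + 3/2)) = -4*(-3 + 2*√(-3/2)) = -4*(-3 + 2*(I*√6/2)) = -4*(-3 + I*√6) = 12 - 4*I*√6 ≈ 12.0 - 9.798*I)
r*(-Z) - 102 = (12 - 4*I*√6)*(-1*(-92)) - 102 = (12 - 4*I*√6)*92 - 102 = (1104 - 368*I*√6) - 102 = 1002 - 368*I*√6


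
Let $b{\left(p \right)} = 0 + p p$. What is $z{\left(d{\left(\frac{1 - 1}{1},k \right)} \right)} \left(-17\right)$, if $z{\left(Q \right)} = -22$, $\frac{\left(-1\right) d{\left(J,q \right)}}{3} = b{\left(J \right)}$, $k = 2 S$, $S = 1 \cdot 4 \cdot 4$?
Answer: $374$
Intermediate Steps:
$S = 16$ ($S = 4 \cdot 4 = 16$)
$b{\left(p \right)} = p^{2}$ ($b{\left(p \right)} = 0 + p^{2} = p^{2}$)
$k = 32$ ($k = 2 \cdot 16 = 32$)
$d{\left(J,q \right)} = - 3 J^{2}$
$z{\left(d{\left(\frac{1 - 1}{1},k \right)} \right)} \left(-17\right) = \left(-22\right) \left(-17\right) = 374$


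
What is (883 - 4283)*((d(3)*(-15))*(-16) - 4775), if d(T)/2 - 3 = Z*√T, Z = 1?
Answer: 11339000 - 1632000*√3 ≈ 8.5123e+6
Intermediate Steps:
d(T) = 6 + 2*√T (d(T) = 6 + 2*(1*√T) = 6 + 2*√T)
(883 - 4283)*((d(3)*(-15))*(-16) - 4775) = (883 - 4283)*(((6 + 2*√3)*(-15))*(-16) - 4775) = -3400*((-90 - 30*√3)*(-16) - 4775) = -3400*((1440 + 480*√3) - 4775) = -3400*(-3335 + 480*√3) = 11339000 - 1632000*√3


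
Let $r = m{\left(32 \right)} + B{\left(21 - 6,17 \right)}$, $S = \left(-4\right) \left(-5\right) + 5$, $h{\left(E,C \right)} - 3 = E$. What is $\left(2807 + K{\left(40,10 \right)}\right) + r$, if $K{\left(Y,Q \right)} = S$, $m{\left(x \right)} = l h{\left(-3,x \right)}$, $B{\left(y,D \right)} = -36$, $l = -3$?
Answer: $2796$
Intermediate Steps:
$h{\left(E,C \right)} = 3 + E$
$m{\left(x \right)} = 0$ ($m{\left(x \right)} = - 3 \left(3 - 3\right) = \left(-3\right) 0 = 0$)
$S = 25$ ($S = 20 + 5 = 25$)
$K{\left(Y,Q \right)} = 25$
$r = -36$ ($r = 0 - 36 = -36$)
$\left(2807 + K{\left(40,10 \right)}\right) + r = \left(2807 + 25\right) - 36 = 2832 - 36 = 2796$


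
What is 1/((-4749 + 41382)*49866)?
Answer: 1/1826741178 ≈ 5.4742e-10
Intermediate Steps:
1/((-4749 + 41382)*49866) = (1/49866)/36633 = (1/36633)*(1/49866) = 1/1826741178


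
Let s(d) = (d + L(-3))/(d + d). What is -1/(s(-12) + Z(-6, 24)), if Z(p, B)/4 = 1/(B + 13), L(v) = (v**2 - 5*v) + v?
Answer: 296/79 ≈ 3.7468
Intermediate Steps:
L(v) = v**2 - 4*v
s(d) = (21 + d)/(2*d) (s(d) = (d - 3*(-4 - 3))/(d + d) = (d - 3*(-7))/((2*d)) = (d + 21)*(1/(2*d)) = (21 + d)*(1/(2*d)) = (21 + d)/(2*d))
Z(p, B) = 4/(13 + B) (Z(p, B) = 4/(B + 13) = 4/(13 + B))
-1/(s(-12) + Z(-6, 24)) = -1/((1/2)*(21 - 12)/(-12) + 4/(13 + 24)) = -1/((1/2)*(-1/12)*9 + 4/37) = -1/(-3/8 + 4*(1/37)) = -1/(-3/8 + 4/37) = -1/(-79/296) = -1*(-296/79) = 296/79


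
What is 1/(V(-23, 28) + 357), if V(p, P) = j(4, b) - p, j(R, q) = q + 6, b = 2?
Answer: 1/388 ≈ 0.0025773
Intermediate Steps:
j(R, q) = 6 + q
V(p, P) = 8 - p (V(p, P) = (6 + 2) - p = 8 - p)
1/(V(-23, 28) + 357) = 1/((8 - 1*(-23)) + 357) = 1/((8 + 23) + 357) = 1/(31 + 357) = 1/388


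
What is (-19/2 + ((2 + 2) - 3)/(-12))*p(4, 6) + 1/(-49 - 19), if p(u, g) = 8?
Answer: -15643/204 ≈ -76.681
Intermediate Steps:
(-19/2 + ((2 + 2) - 3)/(-12))*p(4, 6) + 1/(-49 - 19) = (-19/2 + ((2 + 2) - 3)/(-12))*8 + 1/(-49 - 19) = (-19*1/2 + (4 - 3)*(-1/12))*8 + 1/(-68) = (-19/2 + 1*(-1/12))*8 - 1/68 = (-19/2 - 1/12)*8 - 1/68 = -115/12*8 - 1/68 = -230/3 - 1/68 = -15643/204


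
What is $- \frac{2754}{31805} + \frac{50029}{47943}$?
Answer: $\frac{208448189}{217832445} \approx 0.95692$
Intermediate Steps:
$- \frac{2754}{31805} + \frac{50029}{47943} = \left(-2754\right) \frac{1}{31805} + 50029 \cdot \frac{1}{47943} = - \frac{2754}{31805} + \frac{7147}{6849} = \frac{208448189}{217832445}$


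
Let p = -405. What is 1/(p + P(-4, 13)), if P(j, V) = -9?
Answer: -1/414 ≈ -0.0024155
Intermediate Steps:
1/(p + P(-4, 13)) = 1/(-405 - 9) = 1/(-414) = -1/414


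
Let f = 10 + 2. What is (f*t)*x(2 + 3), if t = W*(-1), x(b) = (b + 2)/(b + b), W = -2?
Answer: 84/5 ≈ 16.800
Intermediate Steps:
f = 12
x(b) = (2 + b)/(2*b) (x(b) = (2 + b)/((2*b)) = (2 + b)*(1/(2*b)) = (2 + b)/(2*b))
t = 2 (t = -2*(-1) = 2)
(f*t)*x(2 + 3) = (12*2)*((2 + (2 + 3))/(2*(2 + 3))) = 24*((1/2)*(2 + 5)/5) = 24*((1/2)*(1/5)*7) = 24*(7/10) = 84/5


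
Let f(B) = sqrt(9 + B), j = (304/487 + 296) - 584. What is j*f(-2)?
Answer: -139952*sqrt(7)/487 ≈ -760.33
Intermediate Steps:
j = -139952/487 (j = (304*(1/487) + 296) - 584 = (304/487 + 296) - 584 = 144456/487 - 584 = -139952/487 ≈ -287.38)
j*f(-2) = -139952*sqrt(9 - 2)/487 = -139952*sqrt(7)/487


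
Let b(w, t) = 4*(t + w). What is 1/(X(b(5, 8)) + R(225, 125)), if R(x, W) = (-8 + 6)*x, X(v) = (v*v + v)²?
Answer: 1/7595086 ≈ 1.3166e-7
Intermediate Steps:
b(w, t) = 4*t + 4*w
X(v) = (v + v²)² (X(v) = (v² + v)² = (v + v²)²)
R(x, W) = -2*x
1/(X(b(5, 8)) + R(225, 125)) = 1/((4*8 + 4*5)²*(1 + (4*8 + 4*5))² - 2*225) = 1/((32 + 20)²*(1 + (32 + 20))² - 450) = 1/(52²*(1 + 52)² - 450) = 1/(2704*53² - 450) = 1/(2704*2809 - 450) = 1/(7595536 - 450) = 1/7595086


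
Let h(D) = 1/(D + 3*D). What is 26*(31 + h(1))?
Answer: 1625/2 ≈ 812.50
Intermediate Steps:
h(D) = 1/(4*D)
26*(31 + h(1)) = 26*(31 + (¼)/1) = 26*(31 + (¼)*1) = 26*(31 + ¼) = 26*(125/4) = 1625/2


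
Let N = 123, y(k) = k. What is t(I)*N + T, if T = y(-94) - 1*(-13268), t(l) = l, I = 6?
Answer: 13912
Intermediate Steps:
T = 13174 (T = -94 - 1*(-13268) = -94 + 13268 = 13174)
t(I)*N + T = 6*123 + 13174 = 738 + 13174 = 13912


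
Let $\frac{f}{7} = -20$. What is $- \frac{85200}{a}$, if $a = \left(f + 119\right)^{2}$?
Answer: $- \frac{28400}{147} \approx -193.2$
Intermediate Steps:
$f = -140$ ($f = 7 \left(-20\right) = -140$)
$a = 441$ ($a = \left(-140 + 119\right)^{2} = \left(-21\right)^{2} = 441$)
$- \frac{85200}{a} = - \frac{85200}{441} = \left(-85200\right) \frac{1}{441} = - \frac{28400}{147}$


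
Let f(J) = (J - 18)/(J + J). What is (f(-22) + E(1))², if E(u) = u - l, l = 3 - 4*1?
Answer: 1024/121 ≈ 8.4628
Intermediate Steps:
l = -1 (l = 3 - 4 = -1)
E(u) = 1 + u (E(u) = u - 1*(-1) = u + 1 = 1 + u)
f(J) = (-18 + J)/(2*J) (f(J) = (-18 + J)/((2*J)) = (-18 + J)*(1/(2*J)) = (-18 + J)/(2*J))
(f(-22) + E(1))² = ((½)*(-18 - 22)/(-22) + (1 + 1))² = ((½)*(-1/22)*(-40) + 2)² = (10/11 + 2)² = (32/11)² = 1024/121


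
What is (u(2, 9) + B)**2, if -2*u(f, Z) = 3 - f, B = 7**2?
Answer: 9409/4 ≈ 2352.3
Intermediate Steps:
B = 49
u(f, Z) = -3/2 + f/2 (u(f, Z) = -(3 - f)/2 = -3/2 + f/2)
(u(2, 9) + B)**2 = ((-3/2 + (1/2)*2) + 49)**2 = ((-3/2 + 1) + 49)**2 = (-1/2 + 49)**2 = (97/2)**2 = 9409/4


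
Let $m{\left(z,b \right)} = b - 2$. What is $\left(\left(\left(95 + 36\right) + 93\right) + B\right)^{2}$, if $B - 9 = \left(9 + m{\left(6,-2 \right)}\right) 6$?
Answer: $69169$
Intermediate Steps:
$m{\left(z,b \right)} = -2 + b$ ($m{\left(z,b \right)} = b - 2 = -2 + b$)
$B = 39$ ($B = 9 + \left(9 - 4\right) 6 = 9 + 5 \cdot 6 = 9 + 30 = 39$)
$\left(\left(\left(95 + 36\right) + 93\right) + B\right)^{2} = \left(\left(\left(95 + 36\right) + 93\right) + 39\right)^{2} = \left(\left(131 + 93\right) + 39\right)^{2} = \left(224 + 39\right)^{2} = 263^{2} = 69169$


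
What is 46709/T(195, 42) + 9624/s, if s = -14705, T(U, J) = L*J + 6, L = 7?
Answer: 136793729/882300 ≈ 155.04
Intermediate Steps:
T(U, J) = 6 + 7*J (T(U, J) = 7*J + 6 = 6 + 7*J)
46709/T(195, 42) + 9624/s = 46709/(6 + 7*42) + 9624/(-14705) = 46709/(6 + 294) + 9624*(-1/14705) = 46709/300 - 9624/14705 = 136793729/882300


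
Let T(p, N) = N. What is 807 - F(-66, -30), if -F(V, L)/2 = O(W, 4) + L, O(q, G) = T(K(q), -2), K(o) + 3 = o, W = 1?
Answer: 743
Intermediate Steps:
K(o) = -3 + o
O(q, G) = -2
F(V, L) = 4 - 2*L (F(V, L) = -2*(-2 + L) = 4 - 2*L)
807 - F(-66, -30) = 807 - (4 - 2*(-30)) = 807 - (4 + 60) = 807 - 1*64 = 807 - 64 = 743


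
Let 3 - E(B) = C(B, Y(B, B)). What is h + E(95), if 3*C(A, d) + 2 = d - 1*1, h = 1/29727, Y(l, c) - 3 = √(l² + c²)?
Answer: 89182/29727 - 95*√2/3 ≈ -41.783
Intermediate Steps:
Y(l, c) = 3 + √(c² + l²) (Y(l, c) = 3 + √(l² + c²) = 3 + √(c² + l²))
h = 1/29727 ≈ 3.3639e-5
C(A, d) = -1 + d/3 (C(A, d) = -⅔ + (d - 1*1)/3 = -⅔ + (d - 1)/3 = -⅔ + (-1 + d)/3 = -⅔ + (-⅓ + d/3) = -1 + d/3)
E(B) = 3 - √2*√(B²)/3 (E(B) = 3 - (-1 + (3 + √(B² + B²))/3) = 3 - (-1 + (3 + √(2*B²))/3) = 3 - (-1 + (3 + √2*√(B²))/3) = 3 - (-1 + (1 + √2*√(B²)/3)) = 3 - √2*√(B²)/3)
h + E(95) = 1/29727 + (3 - √2*√(95²)/3) = 1/29727 + (3 - √2*√9025/3) = 1/29727 + (3 - ⅓*√2*95) = 1/29727 + (3 - 95*√2/3) = 89182/29727 - 95*√2/3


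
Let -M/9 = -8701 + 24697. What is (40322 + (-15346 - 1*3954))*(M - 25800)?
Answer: -3568778808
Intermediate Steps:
M = -143964 (M = -9*(-8701 + 24697) = -9*15996 = -143964)
(40322 + (-15346 - 1*3954))*(M - 25800) = (40322 + (-15346 - 1*3954))*(-143964 - 25800) = (40322 + (-15346 - 3954))*(-169764) = (40322 - 19300)*(-169764) = 21022*(-169764) = -3568778808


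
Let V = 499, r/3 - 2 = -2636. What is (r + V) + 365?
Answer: -7038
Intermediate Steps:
r = -7902 (r = 6 + 3*(-2636) = 6 - 7908 = -7902)
(r + V) + 365 = (-7902 + 499) + 365 = -7403 + 365 = -7038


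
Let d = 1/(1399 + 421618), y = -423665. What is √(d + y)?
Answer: 6*I*√42977351506262/60431 ≈ 650.9*I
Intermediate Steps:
d = 1/423017 ≈ 2.3640e-6
√(d + y) = √(1/423017 - 423665) = √(-179217497304/423017) = 6*I*√42977351506262/60431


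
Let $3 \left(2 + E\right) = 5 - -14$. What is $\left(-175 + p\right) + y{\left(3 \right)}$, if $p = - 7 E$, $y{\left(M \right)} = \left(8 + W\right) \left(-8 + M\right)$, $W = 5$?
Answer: $- \frac{811}{3} \approx -270.33$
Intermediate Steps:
$y{\left(M \right)} = -104 + 13 M$ ($y{\left(M \right)} = \left(8 + 5\right) \left(-8 + M\right) = 13 \left(-8 + M\right) = -104 + 13 M$)
$E = \frac{13}{3}$ ($E = -2 + \frac{5 - -14}{3} = -2 + \frac{5 + 14}{3} = -2 + \frac{1}{3} \cdot 19 = -2 + \frac{19}{3} = \frac{13}{3} \approx 4.3333$)
$p = - \frac{91}{3}$ ($p = \left(-7\right) \frac{13}{3} = - \frac{91}{3} \approx -30.333$)
$\left(-175 + p\right) + y{\left(3 \right)} = \left(-175 - \frac{91}{3}\right) + \left(-104 + 13 \cdot 3\right) = - \frac{616}{3} + \left(-104 + 39\right) = - \frac{616}{3} - 65 = - \frac{811}{3}$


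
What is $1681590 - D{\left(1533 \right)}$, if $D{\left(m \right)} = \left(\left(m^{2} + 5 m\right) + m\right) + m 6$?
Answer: $-686895$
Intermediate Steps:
$D{\left(m \right)} = m^{2} + 12 m$ ($D{\left(m \right)} = \left(m^{2} + 6 m\right) + 6 m = m^{2} + 12 m$)
$1681590 - D{\left(1533 \right)} = 1681590 - 1533 \left(12 + 1533\right) = 1681590 - 1533 \cdot 1545 = 1681590 - 2368485 = -686895$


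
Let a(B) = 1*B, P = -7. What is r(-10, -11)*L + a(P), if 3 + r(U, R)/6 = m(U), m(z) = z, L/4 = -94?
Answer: 29321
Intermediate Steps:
L = -376 (L = 4*(-94) = -376)
a(B) = B
r(U, R) = -18 + 6*U
r(-10, -11)*L + a(P) = (-18 + 6*(-10))*(-376) - 7 = (-18 - 60)*(-376) - 7 = -78*(-376) - 7 = 29328 - 7 = 29321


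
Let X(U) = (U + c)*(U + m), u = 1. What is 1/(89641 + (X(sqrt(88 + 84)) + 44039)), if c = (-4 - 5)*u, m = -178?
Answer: 6157/833716884 + 17*sqrt(43)/833716884 ≈ 7.5187e-6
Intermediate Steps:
c = -9 (c = (-4 - 5)*1 = -9*1 = -9)
X(U) = (-178 + U)*(-9 + U) (X(U) = (U - 9)*(U - 178) = (-9 + U)*(-178 + U) = (-178 + U)*(-9 + U))
1/(89641 + (X(sqrt(88 + 84)) + 44039)) = 1/(89641 + ((1602 + (sqrt(88 + 84))**2 - 187*sqrt(88 + 84)) + 44039)) = 1/(89641 + ((1602 + (sqrt(172))**2 - 374*sqrt(43)) + 44039)) = 1/(89641 + ((1602 + (2*sqrt(43))**2 - 374*sqrt(43)) + 44039)) = 1/(89641 + ((1602 + 172 - 374*sqrt(43)) + 44039)) = 1/(89641 + ((1774 - 374*sqrt(43)) + 44039)) = 1/(89641 + (45813 - 374*sqrt(43))) = 1/(135454 - 374*sqrt(43))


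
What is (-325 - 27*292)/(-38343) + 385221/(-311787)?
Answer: -1356785480/1328316549 ≈ -1.0214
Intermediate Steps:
(-325 - 27*292)/(-38343) + 385221/(-311787) = (-325 - 7884)*(-1/38343) + 385221*(-1/311787) = -8209*(-1/38343) - 128407/103929 = 8209/38343 - 128407/103929 = -1356785480/1328316549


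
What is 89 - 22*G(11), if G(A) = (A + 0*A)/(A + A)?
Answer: 78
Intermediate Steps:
G(A) = 1/2 (G(A) = (A + 0)/((2*A)) = A*(1/(2*A)) = 1/2)
89 - 22*G(11) = 89 - 22*1/2 = 89 - 11 = 78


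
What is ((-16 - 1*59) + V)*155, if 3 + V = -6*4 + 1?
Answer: -15655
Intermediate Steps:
V = -26 (V = -3 + (-6*4 + 1) = -3 + (-24 + 1) = -3 - 23 = -26)
((-16 - 1*59) + V)*155 = ((-16 - 1*59) - 26)*155 = ((-16 - 59) - 26)*155 = (-75 - 26)*155 = -101*155 = -15655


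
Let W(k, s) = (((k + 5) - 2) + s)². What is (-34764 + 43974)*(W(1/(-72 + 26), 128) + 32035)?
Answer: 479319184425/1058 ≈ 4.5304e+8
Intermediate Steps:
W(k, s) = (3 + k + s)² (W(k, s) = (((5 + k) - 2) + s)² = ((3 + k) + s)² = (3 + k + s)²)
(-34764 + 43974)*(W(1/(-72 + 26), 128) + 32035) = (-34764 + 43974)*((3 + 1/(-72 + 26) + 128)² + 32035) = 9210*((3 + 1/(-46) + 128)² + 32035) = 9210*((3 - 1/46 + 128)² + 32035) = 9210*((6025/46)² + 32035) = 9210*(36300625/2116 + 32035) = 9210*(104086685/2116) = 479319184425/1058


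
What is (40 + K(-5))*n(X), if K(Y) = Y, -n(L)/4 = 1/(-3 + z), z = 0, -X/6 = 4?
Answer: 140/3 ≈ 46.667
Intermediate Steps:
X = -24 (X = -6*4 = -24)
n(L) = 4/3 (n(L) = -4/(-3 + 0) = -4/(-3) = -4*(-⅓) = 4/3)
(40 + K(-5))*n(X) = (40 - 5)*(4/3) = 35*(4/3) = 140/3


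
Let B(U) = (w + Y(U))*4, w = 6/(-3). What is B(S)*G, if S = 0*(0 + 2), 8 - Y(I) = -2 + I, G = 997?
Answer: 31904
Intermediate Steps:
Y(I) = 10 - I (Y(I) = 8 - (-2 + I) = 8 + (2 - I) = 10 - I)
w = -2 (w = 6*(-1/3) = -2)
S = 0 (S = 0*2 = 0)
B(U) = 32 - 4*U (B(U) = (-2 + (10 - U))*4 = (8 - U)*4 = 32 - 4*U)
B(S)*G = (32 - 4*0)*997 = (32 + 0)*997 = 32*997 = 31904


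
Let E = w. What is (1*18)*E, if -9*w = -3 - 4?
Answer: 14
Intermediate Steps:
w = 7/9 (w = -(-3 - 4)/9 = -1/9*(-7) = 7/9 ≈ 0.77778)
E = 7/9 ≈ 0.77778
(1*18)*E = (1*18)*(7/9) = 18*(7/9) = 14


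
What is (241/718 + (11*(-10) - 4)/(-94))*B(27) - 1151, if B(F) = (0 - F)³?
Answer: -1067337445/33746 ≈ -31629.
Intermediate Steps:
B(F) = -F³ (B(F) = (-F)³ = -F³)
(241/718 + (11*(-10) - 4)/(-94))*B(27) - 1151 = (241/718 + (11*(-10) - 4)/(-94))*(-1*27³) - 1151 = (241*(1/718) + (-110 - 4)*(-1/94))*(-1*19683) - 1151 = (241/718 - 114*(-1/94))*(-19683) - 1151 = (241/718 + 57/47)*(-19683) - 1151 = (52253/33746)*(-19683) - 1151 = -1028495799/33746 - 1151 = -1067337445/33746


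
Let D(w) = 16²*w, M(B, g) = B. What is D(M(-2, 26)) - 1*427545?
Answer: -428057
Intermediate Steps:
D(w) = 256*w
D(M(-2, 26)) - 1*427545 = 256*(-2) - 1*427545 = -512 - 427545 = -428057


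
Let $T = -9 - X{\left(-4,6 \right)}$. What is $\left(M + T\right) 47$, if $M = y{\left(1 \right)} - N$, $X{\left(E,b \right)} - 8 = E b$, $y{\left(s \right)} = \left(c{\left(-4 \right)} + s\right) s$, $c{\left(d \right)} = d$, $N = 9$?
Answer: $-235$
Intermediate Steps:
$y{\left(s \right)} = s \left(-4 + s\right)$ ($y{\left(s \right)} = \left(-4 + s\right) s = s \left(-4 + s\right)$)
$X{\left(E,b \right)} = 8 + E b$
$M = -12$ ($M = 1 \left(-4 + 1\right) - 9 = 1 \left(-3\right) - 9 = -3 - 9 = -12$)
$T = 7$ ($T = -9 - \left(8 - 24\right) = -9 - -16 = -9 + 16 = 7$)
$\left(M + T\right) 47 = \left(-12 + 7\right) 47 = \left(-5\right) 47 = -235$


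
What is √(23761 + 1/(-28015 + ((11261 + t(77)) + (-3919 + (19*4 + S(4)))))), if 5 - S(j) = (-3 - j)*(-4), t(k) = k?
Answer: 7*√204642751154/20543 ≈ 154.15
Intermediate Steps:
S(j) = -7 - 4*j (S(j) = 5 - (-3 - j)*(-4) = 5 - (12 + 4*j) = 5 + (-12 - 4*j) = -7 - 4*j)
√(23761 + 1/(-28015 + ((11261 + t(77)) + (-3919 + (19*4 + S(4)))))) = √(23761 + 1/(-28015 + ((11261 + 77) + (-3919 + (19*4 + (-7 - 4*4)))))) = √(23761 + 1/(-28015 + (11338 + (-3919 + (76 + (-7 - 16)))))) = √(23761 + 1/(-28015 + (11338 + (-3919 + (76 - 23))))) = √(23761 + 1/(-28015 + (11338 + (-3919 + 53)))) = √(23761 + 1/(-28015 + (11338 - 3866))) = √(23761 + 1/(-28015 + 7472)) = √(23761 + 1/(-20543)) = √(23761 - 1/20543) = √(488122222/20543) = 7*√204642751154/20543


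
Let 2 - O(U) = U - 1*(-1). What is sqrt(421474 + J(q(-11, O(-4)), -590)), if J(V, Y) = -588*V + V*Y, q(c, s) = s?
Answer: 12*sqrt(2886) ≈ 644.66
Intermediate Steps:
O(U) = 1 - U (O(U) = 2 - (U - 1*(-1)) = 2 - (U + 1) = 2 - (1 + U) = 2 + (-1 - U) = 1 - U)
sqrt(421474 + J(q(-11, O(-4)), -590)) = sqrt(421474 + (1 - 1*(-4))*(-588 - 590)) = sqrt(421474 + (1 + 4)*(-1178)) = sqrt(421474 + 5*(-1178)) = sqrt(421474 - 5890) = sqrt(415584) = 12*sqrt(2886)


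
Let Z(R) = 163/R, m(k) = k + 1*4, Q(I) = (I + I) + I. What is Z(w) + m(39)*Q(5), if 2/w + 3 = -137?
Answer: -10765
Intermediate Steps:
Q(I) = 3*I (Q(I) = 2*I + I = 3*I)
m(k) = 4 + k (m(k) = k + 4 = 4 + k)
w = -1/70 (w = 2/(-3 - 137) = 2/(-140) = 2*(-1/140) = -1/70 ≈ -0.014286)
Z(w) + m(39)*Q(5) = 163/(-1/70) + (4 + 39)*(3*5) = 163*(-70) + 43*15 = -11410 + 645 = -10765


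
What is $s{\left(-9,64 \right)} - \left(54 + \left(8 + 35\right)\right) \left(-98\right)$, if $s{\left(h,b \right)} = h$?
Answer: $9497$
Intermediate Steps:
$s{\left(-9,64 \right)} - \left(54 + \left(8 + 35\right)\right) \left(-98\right) = -9 - \left(54 + \left(8 + 35\right)\right) \left(-98\right) = -9 - \left(54 + 43\right) \left(-98\right) = -9 - 97 \left(-98\right) = -9 - -9506 = -9 + 9506 = 9497$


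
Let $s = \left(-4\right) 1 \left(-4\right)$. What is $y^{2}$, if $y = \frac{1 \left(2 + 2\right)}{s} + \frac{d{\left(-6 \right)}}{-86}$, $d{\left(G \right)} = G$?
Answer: $\frac{3025}{29584} \approx 0.10225$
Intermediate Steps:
$s = 16$ ($s = \left(-4\right) \left(-4\right) = 16$)
$y = \frac{55}{172}$ ($y = \frac{1 \left(2 + 2\right)}{16} - \frac{6}{-86} = 1 \cdot 4 \cdot \frac{1}{16} - - \frac{3}{43} = 4 \cdot \frac{1}{16} + \frac{3}{43} = \frac{1}{4} + \frac{3}{43} = \frac{55}{172} \approx 0.31977$)
$y^{2} = \left(\frac{55}{172}\right)^{2} = \frac{3025}{29584}$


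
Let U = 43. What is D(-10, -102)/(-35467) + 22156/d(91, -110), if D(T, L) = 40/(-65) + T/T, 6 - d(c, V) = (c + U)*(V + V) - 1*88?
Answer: 5107670603/6817856877 ≈ 0.74916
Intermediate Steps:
d(c, V) = 94 - 2*V*(43 + c) (d(c, V) = 6 - ((c + 43)*(V + V) - 1*88) = 6 - ((43 + c)*(2*V) - 88) = 6 - (2*V*(43 + c) - 88) = 6 - (-88 + 2*V*(43 + c)) = 6 + (88 - 2*V*(43 + c)) = 94 - 2*V*(43 + c))
D(T, L) = 5/13 (D(T, L) = 40*(-1/65) + 1 = -8/13 + 1 = 5/13)
D(-10, -102)/(-35467) + 22156/d(91, -110) = (5/13)/(-35467) + 22156/(94 - 86*(-110) - 2*(-110)*91) = (5/13)*(-1/35467) + 22156/(94 + 9460 + 20020) = -5/461071 + 22156/29574 = -5/461071 + 22156*(1/29574) = -5/461071 + 11078/14787 = 5107670603/6817856877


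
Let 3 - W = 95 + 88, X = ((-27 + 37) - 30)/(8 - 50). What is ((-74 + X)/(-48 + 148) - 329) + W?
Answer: -267611/525 ≈ -509.74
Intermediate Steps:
X = 10/21 (X = (10 - 30)/(-42) = -20*(-1/42) = 10/21 ≈ 0.47619)
W = -180 (W = 3 - (95 + 88) = 3 - 1*183 = 3 - 183 = -180)
((-74 + X)/(-48 + 148) - 329) + W = ((-74 + 10/21)/(-48 + 148) - 329) - 180 = (-1544/21/100 - 329) - 180 = (-1544/21*1/100 - 329) - 180 = (-386/525 - 329) - 180 = -173111/525 - 180 = -267611/525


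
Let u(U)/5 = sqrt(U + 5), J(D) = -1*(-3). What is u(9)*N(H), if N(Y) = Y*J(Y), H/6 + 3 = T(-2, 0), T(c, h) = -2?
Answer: -450*sqrt(14) ≈ -1683.7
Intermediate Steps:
J(D) = 3
u(U) = 5*sqrt(5 + U) (u(U) = 5*sqrt(U + 5) = 5*sqrt(5 + U))
H = -30 (H = -18 + 6*(-2) = -18 - 12 = -30)
N(Y) = 3*Y (N(Y) = Y*3 = 3*Y)
u(9)*N(H) = (5*sqrt(5 + 9))*(3*(-30)) = (5*sqrt(14))*(-90) = -450*sqrt(14)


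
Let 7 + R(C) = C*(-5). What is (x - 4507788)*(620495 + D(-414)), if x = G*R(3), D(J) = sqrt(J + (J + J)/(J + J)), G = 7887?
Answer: -2904724484490 - 4681302*I*sqrt(413) ≈ -2.9047e+12 - 9.5135e+7*I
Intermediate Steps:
R(C) = -7 - 5*C (R(C) = -7 + C*(-5) = -7 - 5*C)
D(J) = sqrt(1 + J) (D(J) = sqrt(J + (2*J)/((2*J))) = sqrt(J + (2*J)*(1/(2*J))) = sqrt(J + 1) = sqrt(1 + J))
x = -173514 (x = 7887*(-7 - 5*3) = 7887*(-7 - 15) = 7887*(-22) = -173514)
(x - 4507788)*(620495 + D(-414)) = (-173514 - 4507788)*(620495 + sqrt(1 - 414)) = -4681302*(620495 + sqrt(-413)) = -4681302*(620495 + I*sqrt(413)) = -2904724484490 - 4681302*I*sqrt(413)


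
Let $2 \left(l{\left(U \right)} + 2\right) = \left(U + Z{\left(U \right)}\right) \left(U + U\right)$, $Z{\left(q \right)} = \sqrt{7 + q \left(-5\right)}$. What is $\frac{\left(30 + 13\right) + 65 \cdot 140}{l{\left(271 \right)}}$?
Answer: $\frac{671452777}{5492285189} - \frac{4955506 i \sqrt{337}}{5492285189} \approx 0.12225 - 0.016563 i$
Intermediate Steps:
$Z{\left(q \right)} = \sqrt{7 - 5 q}$
$l{\left(U \right)} = -2 + U \left(U + \sqrt{7 - 5 U}\right)$ ($l{\left(U \right)} = -2 + \frac{\left(U + \sqrt{7 - 5 U}\right) \left(U + U\right)}{2} = -2 + \frac{\left(U + \sqrt{7 - 5 U}\right) 2 U}{2} = -2 + \frac{2 U \left(U + \sqrt{7 - 5 U}\right)}{2} = -2 + U \left(U + \sqrt{7 - 5 U}\right)$)
$\frac{\left(30 + 13\right) + 65 \cdot 140}{l{\left(271 \right)}} = \frac{\left(30 + 13\right) + 65 \cdot 140}{-2 + 271^{2} + 271 \sqrt{7 - 1355}} = \frac{43 + 9100}{-2 + 73441 + 271 \sqrt{7 - 1355}} = \frac{9143}{-2 + 73441 + 271 \sqrt{-1348}} = \frac{9143}{-2 + 73441 + 271 \cdot 2 i \sqrt{337}} = \frac{9143}{-2 + 73441 + 542 i \sqrt{337}} = \frac{9143}{73439 + 542 i \sqrt{337}}$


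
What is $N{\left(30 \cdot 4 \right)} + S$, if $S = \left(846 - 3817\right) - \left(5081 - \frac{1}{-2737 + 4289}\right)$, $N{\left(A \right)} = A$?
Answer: $- \frac{12310463}{1552} \approx -7932.0$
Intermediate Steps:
$S = - \frac{12496703}{1552}$ ($S = -2971 - \left(5081 - \frac{1}{1552}\right) = -2971 + \left(\frac{1}{1552} - 5081\right) = -2971 - \frac{7885711}{1552} = - \frac{12496703}{1552} \approx -8052.0$)
$N{\left(30 \cdot 4 \right)} + S = 30 \cdot 4 - \frac{12496703}{1552} = 120 - \frac{12496703}{1552} = - \frac{12310463}{1552}$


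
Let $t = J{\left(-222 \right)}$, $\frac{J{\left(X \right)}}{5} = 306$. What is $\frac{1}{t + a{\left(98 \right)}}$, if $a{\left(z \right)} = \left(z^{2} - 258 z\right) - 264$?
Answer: $- \frac{1}{14414} \approx -6.9377 \cdot 10^{-5}$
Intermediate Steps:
$a{\left(z \right)} = -264 + z^{2} - 258 z$
$J{\left(X \right)} = 1530$ ($J{\left(X \right)} = 5 \cdot 306 = 1530$)
$t = 1530$
$\frac{1}{t + a{\left(98 \right)}} = \frac{1}{1530 - \left(25548 - 9604\right)} = \frac{1}{1530 - 15944} = \frac{1}{-14414} = - \frac{1}{14414}$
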